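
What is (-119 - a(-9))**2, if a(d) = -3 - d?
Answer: 15625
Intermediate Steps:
(-119 - a(-9))**2 = (-119 - (-3 - 1*(-9)))**2 = (-119 - (-3 + 9))**2 = (-119 - 1*6)**2 = (-119 - 6)**2 = (-125)**2 = 15625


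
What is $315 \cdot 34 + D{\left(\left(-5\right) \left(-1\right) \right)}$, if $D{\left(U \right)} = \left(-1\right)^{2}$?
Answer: $10711$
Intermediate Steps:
$D{\left(U \right)} = 1$
$315 \cdot 34 + D{\left(\left(-5\right) \left(-1\right) \right)} = 315 \cdot 34 + 1 = 10710 + 1 = 10711$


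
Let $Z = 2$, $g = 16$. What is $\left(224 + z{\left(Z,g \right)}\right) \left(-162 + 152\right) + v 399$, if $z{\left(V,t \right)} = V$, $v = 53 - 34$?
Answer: $5321$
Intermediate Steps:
$v = 19$ ($v = 53 - 34 = 19$)
$\left(224 + z{\left(Z,g \right)}\right) \left(-162 + 152\right) + v 399 = \left(224 + 2\right) \left(-162 + 152\right) + 19 \cdot 399 = 226 \left(-10\right) + 7581 = -2260 + 7581 = 5321$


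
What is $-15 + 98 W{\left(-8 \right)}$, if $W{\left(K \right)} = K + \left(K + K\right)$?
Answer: $-2367$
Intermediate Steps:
$W{\left(K \right)} = 3 K$ ($W{\left(K \right)} = K + 2 K = 3 K$)
$-15 + 98 W{\left(-8 \right)} = -15 + 98 \cdot 3 \left(-8\right) = -15 + 98 \left(-24\right) = -15 - 2352 = -2367$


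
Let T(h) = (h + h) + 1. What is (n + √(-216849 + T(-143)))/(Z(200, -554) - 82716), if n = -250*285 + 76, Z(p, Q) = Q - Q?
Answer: 35587/41358 - I*√24126/27572 ≈ 0.86046 - 0.0056335*I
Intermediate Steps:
Z(p, Q) = 0
n = -71174 (n = -71250 + 76 = -71174)
T(h) = 1 + 2*h (T(h) = 2*h + 1 = 1 + 2*h)
(n + √(-216849 + T(-143)))/(Z(200, -554) - 82716) = (-71174 + √(-216849 + (1 + 2*(-143))))/(0 - 82716) = (-71174 + √(-216849 + (1 - 286)))/(-82716) = (-71174 + √(-216849 - 285))*(-1/82716) = (-71174 + √(-217134))*(-1/82716) = (-71174 + 3*I*√24126)*(-1/82716) = 35587/41358 - I*√24126/27572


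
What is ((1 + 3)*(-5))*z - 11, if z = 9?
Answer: -191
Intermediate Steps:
((1 + 3)*(-5))*z - 11 = ((1 + 3)*(-5))*9 - 11 = (4*(-5))*9 - 11 = -20*9 - 11 = -180 - 11 = -191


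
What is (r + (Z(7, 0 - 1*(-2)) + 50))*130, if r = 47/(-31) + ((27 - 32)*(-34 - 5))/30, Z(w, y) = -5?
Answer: 201435/31 ≈ 6497.9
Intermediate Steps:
r = 309/62 (r = 47*(-1/31) - 5*(-39)*(1/30) = -47/31 + 195*(1/30) = -47/31 + 13/2 = 309/62 ≈ 4.9839)
(r + (Z(7, 0 - 1*(-2)) + 50))*130 = (309/62 + (-5 + 50))*130 = (309/62 + 45)*130 = (3099/62)*130 = 201435/31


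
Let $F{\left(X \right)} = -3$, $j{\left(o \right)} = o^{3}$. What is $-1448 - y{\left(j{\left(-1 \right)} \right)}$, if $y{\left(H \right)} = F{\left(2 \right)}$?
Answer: $-1445$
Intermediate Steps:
$y{\left(H \right)} = -3$
$-1448 - y{\left(j{\left(-1 \right)} \right)} = -1448 - -3 = -1448 + 3 = -1445$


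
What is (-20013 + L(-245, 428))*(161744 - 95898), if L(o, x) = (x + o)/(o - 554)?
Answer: -1052915072220/799 ≈ -1.3178e+9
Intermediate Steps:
L(o, x) = (o + x)/(-554 + o)
(-20013 + L(-245, 428))*(161744 - 95898) = (-20013 + (-245 + 428)/(-554 - 245))*(161744 - 95898) = (-20013 + 183/(-799))*65846 = (-20013 - 1/799*183)*65846 = (-20013 - 183/799)*65846 = -15990570/799*65846 = -1052915072220/799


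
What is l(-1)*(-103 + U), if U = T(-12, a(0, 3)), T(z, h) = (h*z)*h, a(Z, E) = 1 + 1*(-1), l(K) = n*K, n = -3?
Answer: -309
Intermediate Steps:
l(K) = -3*K
a(Z, E) = 0 (a(Z, E) = 1 - 1 = 0)
T(z, h) = z*h**2
U = 0 (U = -12*0**2 = -12*0 = 0)
l(-1)*(-103 + U) = (-3*(-1))*(-103 + 0) = 3*(-103) = -309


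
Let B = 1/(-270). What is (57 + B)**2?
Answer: 236821321/72900 ≈ 3248.6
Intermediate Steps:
B = -1/270 ≈ -0.0037037
(57 + B)**2 = (57 - 1/270)**2 = (15389/270)**2 = 236821321/72900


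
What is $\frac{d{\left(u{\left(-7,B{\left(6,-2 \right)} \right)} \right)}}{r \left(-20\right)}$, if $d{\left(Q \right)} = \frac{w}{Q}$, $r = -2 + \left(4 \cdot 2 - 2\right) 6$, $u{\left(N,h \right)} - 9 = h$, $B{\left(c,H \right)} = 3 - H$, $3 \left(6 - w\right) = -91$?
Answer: $- \frac{109}{28560} \approx -0.0038165$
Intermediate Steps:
$w = \frac{109}{3}$ ($w = 6 - - \frac{91}{3} = 6 + \frac{91}{3} = \frac{109}{3} \approx 36.333$)
$u{\left(N,h \right)} = 9 + h$
$r = 34$ ($r = -2 + \left(8 - 2\right) 6 = -2 + 6 \cdot 6 = -2 + 36 = 34$)
$d{\left(Q \right)} = \frac{109}{3 Q}$
$\frac{d{\left(u{\left(-7,B{\left(6,-2 \right)} \right)} \right)}}{r \left(-20\right)} = \frac{\frac{109}{3} \frac{1}{9 + \left(3 - -2\right)}}{34 \left(-20\right)} = \frac{\frac{109}{3} \frac{1}{9 + \left(3 + 2\right)}}{-680} = \frac{109}{3 \left(9 + 5\right)} \left(- \frac{1}{680}\right) = \frac{109}{3 \cdot 14} \left(- \frac{1}{680}\right) = \frac{109}{3} \cdot \frac{1}{14} \left(- \frac{1}{680}\right) = \frac{109}{42} \left(- \frac{1}{680}\right) = - \frac{109}{28560}$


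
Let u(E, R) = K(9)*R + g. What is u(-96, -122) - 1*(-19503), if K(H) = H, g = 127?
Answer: 18532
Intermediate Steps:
u(E, R) = 127 + 9*R (u(E, R) = 9*R + 127 = 127 + 9*R)
u(-96, -122) - 1*(-19503) = (127 + 9*(-122)) - 1*(-19503) = (127 - 1098) + 19503 = -971 + 19503 = 18532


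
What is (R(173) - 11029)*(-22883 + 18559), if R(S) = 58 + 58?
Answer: 47187812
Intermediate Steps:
R(S) = 116
(R(173) - 11029)*(-22883 + 18559) = (116 - 11029)*(-22883 + 18559) = -10913*(-4324) = 47187812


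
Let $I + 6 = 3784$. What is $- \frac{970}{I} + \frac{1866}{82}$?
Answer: $\frac{1742552}{77449} \approx 22.499$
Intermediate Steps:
$I = 3778$ ($I = -6 + 3784 = 3778$)
$- \frac{970}{I} + \frac{1866}{82} = - \frac{970}{3778} + \frac{1866}{82} = \left(-970\right) \frac{1}{3778} + 1866 \cdot \frac{1}{82} = - \frac{485}{1889} + \frac{933}{41} = \frac{1742552}{77449}$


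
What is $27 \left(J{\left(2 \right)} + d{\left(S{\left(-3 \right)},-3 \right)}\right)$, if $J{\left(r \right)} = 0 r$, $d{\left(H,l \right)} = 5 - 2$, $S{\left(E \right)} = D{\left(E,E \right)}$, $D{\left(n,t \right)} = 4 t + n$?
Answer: $81$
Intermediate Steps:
$D{\left(n,t \right)} = n + 4 t$
$S{\left(E \right)} = 5 E$ ($S{\left(E \right)} = E + 4 E = 5 E$)
$d{\left(H,l \right)} = 3$
$J{\left(r \right)} = 0$
$27 \left(J{\left(2 \right)} + d{\left(S{\left(-3 \right)},-3 \right)}\right) = 27 \left(0 + 3\right) = 27 \cdot 3 = 81$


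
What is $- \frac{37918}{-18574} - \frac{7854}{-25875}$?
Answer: $\frac{187834741}{80100375} \approx 2.345$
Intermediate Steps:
$- \frac{37918}{-18574} - \frac{7854}{-25875} = \left(-37918\right) \left(- \frac{1}{18574}\right) - - \frac{2618}{8625} = \frac{18959}{9287} + \frac{2618}{8625} = \frac{187834741}{80100375}$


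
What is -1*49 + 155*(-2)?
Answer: -359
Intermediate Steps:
-1*49 + 155*(-2) = -49 - 310 = -359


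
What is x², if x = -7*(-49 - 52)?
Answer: 499849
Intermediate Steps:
x = 707 (x = -7*(-101) = 707)
x² = 707² = 499849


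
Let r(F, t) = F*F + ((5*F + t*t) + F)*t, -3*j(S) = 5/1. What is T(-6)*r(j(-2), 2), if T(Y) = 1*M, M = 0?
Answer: 0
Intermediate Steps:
j(S) = -5/3 (j(S) = -5/(3*1) = -5/3)
r(F, t) = F² + t*(t² + 6*F) (r(F, t) = F² + ((5*F + t²) + F)*t = F² + ((t² + 5*F) + F)*t = F² + (t² + 6*F)*t = F² + t*(t² + 6*F))
T(Y) = 0 (T(Y) = 1*0 = 0)
T(-6)*r(j(-2), 2) = 0*((-5/3)² + 2³ + 6*(-5/3)*2) = 0*(25/9 + 8 - 20) = 0*(-83/9) = 0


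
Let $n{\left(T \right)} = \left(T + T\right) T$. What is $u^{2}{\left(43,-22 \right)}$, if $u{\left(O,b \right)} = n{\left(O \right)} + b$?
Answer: $13512976$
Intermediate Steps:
$n{\left(T \right)} = 2 T^{2}$ ($n{\left(T \right)} = 2 T T = 2 T^{2}$)
$u{\left(O,b \right)} = b + 2 O^{2}$ ($u{\left(O,b \right)} = 2 O^{2} + b = b + 2 O^{2}$)
$u^{2}{\left(43,-22 \right)} = \left(-22 + 2 \cdot 43^{2}\right)^{2} = \left(-22 + 2 \cdot 1849\right)^{2} = \left(-22 + 3698\right)^{2} = 3676^{2} = 13512976$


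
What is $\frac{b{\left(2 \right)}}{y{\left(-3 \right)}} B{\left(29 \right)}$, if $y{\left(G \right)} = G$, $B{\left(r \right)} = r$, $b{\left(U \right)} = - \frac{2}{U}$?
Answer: $\frac{29}{3} \approx 9.6667$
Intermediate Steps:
$\frac{b{\left(2 \right)}}{y{\left(-3 \right)}} B{\left(29 \right)} = \frac{\left(-2\right) \frac{1}{2}}{-3} \cdot 29 = \left(-2\right) \frac{1}{2} \left(- \frac{1}{3}\right) 29 = \left(-1\right) \left(- \frac{1}{3}\right) 29 = \frac{1}{3} \cdot 29 = \frac{29}{3}$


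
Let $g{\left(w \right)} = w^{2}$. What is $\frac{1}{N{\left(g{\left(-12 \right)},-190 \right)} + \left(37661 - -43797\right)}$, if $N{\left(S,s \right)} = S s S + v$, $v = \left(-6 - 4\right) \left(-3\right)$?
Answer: $- \frac{1}{3858352} \approx -2.5918 \cdot 10^{-7}$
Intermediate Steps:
$v = 30$ ($v = \left(-10\right) \left(-3\right) = 30$)
$N{\left(S,s \right)} = 30 + s S^{2}$ ($N{\left(S,s \right)} = S s S + 30 = s S^{2} + 30 = 30 + s S^{2}$)
$\frac{1}{N{\left(g{\left(-12 \right)},-190 \right)} + \left(37661 - -43797\right)} = \frac{1}{\left(30 - 190 \left(\left(-12\right)^{2}\right)^{2}\right) + \left(37661 - -43797\right)} = \frac{1}{\left(30 - 190 \cdot 144^{2}\right) + \left(37661 + 43797\right)} = \frac{1}{\left(30 - 3939840\right) + 81458} = \frac{1}{-3939810 + 81458} = \frac{1}{-3858352} = - \frac{1}{3858352}$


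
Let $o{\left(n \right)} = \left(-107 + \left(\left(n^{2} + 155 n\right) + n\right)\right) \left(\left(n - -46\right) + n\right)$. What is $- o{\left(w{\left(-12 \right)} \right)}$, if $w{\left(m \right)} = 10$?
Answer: $-102498$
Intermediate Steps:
$o{\left(n \right)} = \left(46 + 2 n\right) \left(-107 + n^{2} + 156 n\right)$ ($o{\left(n \right)} = \left(-107 + \left(n^{2} + 156 n\right)\right) \left(\left(n + 46\right) + n\right) = \left(-107 + n^{2} + 156 n\right) \left(\left(46 + n\right) + n\right) = \left(-107 + n^{2} + 156 n\right) \left(46 + 2 n\right) = \left(46 + 2 n\right) \left(-107 + n^{2} + 156 n\right)$)
$- o{\left(w{\left(-12 \right)} \right)} = - (-4922 + 2 \cdot 10^{3} + 358 \cdot 10^{2} + 6962 \cdot 10) = - (-4922 + 2 \cdot 1000 + 358 \cdot 100 + 69620) = - (-4922 + 2000 + 35800 + 69620) = \left(-1\right) 102498 = -102498$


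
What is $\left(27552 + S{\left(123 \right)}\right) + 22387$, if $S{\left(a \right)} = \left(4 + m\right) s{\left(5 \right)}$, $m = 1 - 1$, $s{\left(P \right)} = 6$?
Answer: $49963$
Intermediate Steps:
$m = 0$
$S{\left(a \right)} = 24$ ($S{\left(a \right)} = \left(4 + 0\right) 6 = 4 \cdot 6 = 24$)
$\left(27552 + S{\left(123 \right)}\right) + 22387 = \left(27552 + 24\right) + 22387 = 27576 + 22387 = 49963$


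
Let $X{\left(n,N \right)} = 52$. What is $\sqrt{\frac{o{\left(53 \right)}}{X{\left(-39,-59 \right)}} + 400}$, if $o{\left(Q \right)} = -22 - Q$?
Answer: $\frac{5 \sqrt{10777}}{26} \approx 19.964$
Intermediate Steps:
$\sqrt{\frac{o{\left(53 \right)}}{X{\left(-39,-59 \right)}} + 400} = \sqrt{\frac{-22 - 53}{52} + 400} = \sqrt{\left(-22 - 53\right) \frac{1}{52} + 400} = \sqrt{\left(-75\right) \frac{1}{52} + 400} = \sqrt{- \frac{75}{52} + 400} = \sqrt{\frac{20725}{52}} = \frac{5 \sqrt{10777}}{26}$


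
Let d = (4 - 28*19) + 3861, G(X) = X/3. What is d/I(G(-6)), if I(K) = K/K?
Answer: 3333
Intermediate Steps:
G(X) = X/3 (G(X) = X*(⅓) = X/3)
d = 3333 (d = (4 - 532) + 3861 = -528 + 3861 = 3333)
I(K) = 1
d/I(G(-6)) = 3333/1 = 3333*1 = 3333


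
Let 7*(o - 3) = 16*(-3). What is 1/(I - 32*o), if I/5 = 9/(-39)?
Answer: 91/11127 ≈ 0.0081783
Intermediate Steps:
I = -15/13 (I = 5*(9/(-39)) = 5*(9*(-1/39)) = 5*(-3/13) = -15/13 ≈ -1.1538)
o = -27/7 (o = 3 + (16*(-3))/7 = 3 + (⅐)*(-48) = 3 - 48/7 = -27/7 ≈ -3.8571)
1/(I - 32*o) = 1/(-15/13 - 32*(-27/7)) = 1/(-15/13 + 864/7) = 1/(11127/91) = 91/11127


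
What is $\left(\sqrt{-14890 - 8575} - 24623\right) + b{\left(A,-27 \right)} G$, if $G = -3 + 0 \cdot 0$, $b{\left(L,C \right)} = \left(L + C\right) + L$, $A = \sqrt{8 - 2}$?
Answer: $-24542 - 6 \sqrt{6} + 19 i \sqrt{65} \approx -24557.0 + 153.18 i$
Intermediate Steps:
$A = \sqrt{6} \approx 2.4495$
$b{\left(L,C \right)} = C + 2 L$ ($b{\left(L,C \right)} = \left(C + L\right) + L = C + 2 L$)
$G = -3$ ($G = -3 + 0 = -3$)
$\left(\sqrt{-14890 - 8575} - 24623\right) + b{\left(A,-27 \right)} G = \left(\sqrt{-14890 - 8575} - 24623\right) + \left(-27 + 2 \sqrt{6}\right) \left(-3\right) = \left(\sqrt{-23465} - 24623\right) + \left(81 - 6 \sqrt{6}\right) = \left(19 i \sqrt{65} - 24623\right) + \left(81 - 6 \sqrt{6}\right) = \left(-24623 + 19 i \sqrt{65}\right) + \left(81 - 6 \sqrt{6}\right) = -24542 - 6 \sqrt{6} + 19 i \sqrt{65}$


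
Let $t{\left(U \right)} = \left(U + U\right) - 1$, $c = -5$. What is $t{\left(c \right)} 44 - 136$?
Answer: $-620$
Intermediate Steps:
$t{\left(U \right)} = -1 + 2 U$ ($t{\left(U \right)} = 2 U - 1 = -1 + 2 U$)
$t{\left(c \right)} 44 - 136 = \left(-1 + 2 \left(-5\right)\right) 44 - 136 = \left(-1 - 10\right) 44 - 136 = \left(-11\right) 44 - 136 = -484 - 136 = -620$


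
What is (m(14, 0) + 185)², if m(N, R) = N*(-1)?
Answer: 29241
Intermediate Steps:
m(N, R) = -N
(m(14, 0) + 185)² = (-1*14 + 185)² = (-14 + 185)² = 171² = 29241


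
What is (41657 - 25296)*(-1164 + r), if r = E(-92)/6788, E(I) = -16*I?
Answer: -32311993340/1697 ≈ -1.9041e+7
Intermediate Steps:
r = 368/1697 (r = -16*(-92)/6788 = 1472*(1/6788) = 368/1697 ≈ 0.21685)
(41657 - 25296)*(-1164 + r) = (41657 - 25296)*(-1164 + 368/1697) = 16361*(-1974940/1697) = -32311993340/1697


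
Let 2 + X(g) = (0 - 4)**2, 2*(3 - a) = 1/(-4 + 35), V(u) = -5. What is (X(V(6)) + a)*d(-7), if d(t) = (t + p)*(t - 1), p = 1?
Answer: 25272/31 ≈ 815.23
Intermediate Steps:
a = 185/62 (a = 3 - 1/(2*(-4 + 35)) = 3 - 1/2/31 = 3 - 1/2*1/31 = 3 - 1/62 = 185/62 ≈ 2.9839)
d(t) = (1 + t)*(-1 + t) (d(t) = (t + 1)*(t - 1) = (1 + t)*(-1 + t))
X(g) = 14 (X(g) = -2 + (0 - 4)**2 = -2 + (-4)**2 = -2 + 16 = 14)
(X(V(6)) + a)*d(-7) = (14 + 185/62)*(-1 + (-7)**2) = 1053*(-1 + 49)/62 = (1053/62)*48 = 25272/31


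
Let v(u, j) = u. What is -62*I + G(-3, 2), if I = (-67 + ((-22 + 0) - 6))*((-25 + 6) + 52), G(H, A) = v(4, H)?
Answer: 194374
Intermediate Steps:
G(H, A) = 4
I = -3135 (I = (-67 + (-22 - 6))*(-19 + 52) = (-67 - 28)*33 = -95*33 = -3135)
-62*I + G(-3, 2) = -62*(-3135) + 4 = 194370 + 4 = 194374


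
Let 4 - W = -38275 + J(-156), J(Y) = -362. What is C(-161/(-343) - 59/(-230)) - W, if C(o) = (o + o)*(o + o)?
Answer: -1226909438464/31753225 ≈ -38639.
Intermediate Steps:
C(o) = 4*o² (C(o) = (2*o)*(2*o) = 4*o²)
W = 38641 (W = 4 - (-38275 - 362) = 4 - 1*(-38637) = 4 + 38637 = 38641)
C(-161/(-343) - 59/(-230)) - W = 4*(-161/(-343) - 59/(-230))² - 1*38641 = 4*(-161*(-1/343) - 59*(-1/230))² - 38641 = 4*(23/49 + 59/230)² - 38641 = 4*(8181/11270)² - 38641 = 4*(66928761/127012900) - 38641 = 66928761/31753225 - 38641 = -1226909438464/31753225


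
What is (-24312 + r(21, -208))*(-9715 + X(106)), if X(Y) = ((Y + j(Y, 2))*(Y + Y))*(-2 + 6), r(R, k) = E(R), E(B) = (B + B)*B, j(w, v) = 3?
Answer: -1938059310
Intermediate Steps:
E(B) = 2*B² (E(B) = (2*B)*B = 2*B²)
r(R, k) = 2*R²
X(Y) = 8*Y*(3 + Y) (X(Y) = ((Y + 3)*(Y + Y))*(-2 + 6) = ((3 + Y)*(2*Y))*4 = (2*Y*(3 + Y))*4 = 8*Y*(3 + Y))
(-24312 + r(21, -208))*(-9715 + X(106)) = (-24312 + 2*21²)*(-9715 + 8*106*(3 + 106)) = (-24312 + 2*441)*(-9715 + 8*106*109) = (-24312 + 882)*(-9715 + 92432) = -23430*82717 = -1938059310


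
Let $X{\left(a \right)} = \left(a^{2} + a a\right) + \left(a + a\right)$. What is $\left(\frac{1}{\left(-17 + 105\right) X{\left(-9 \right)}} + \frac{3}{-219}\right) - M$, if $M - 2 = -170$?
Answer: $\frac{155396809}{925056} \approx 167.99$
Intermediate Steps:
$M = -168$ ($M = 2 - 170 = -168$)
$X{\left(a \right)} = 2 a + 2 a^{2}$ ($X{\left(a \right)} = \left(a^{2} + a^{2}\right) + 2 a = 2 a^{2} + 2 a = 2 a + 2 a^{2}$)
$\left(\frac{1}{\left(-17 + 105\right) X{\left(-9 \right)}} + \frac{3}{-219}\right) - M = \left(\frac{1}{\left(-17 + 105\right) 2 \left(-9\right) \left(1 - 9\right)} + \frac{3}{-219}\right) - -168 = \left(\frac{1}{88 \cdot 2 \left(-9\right) \left(-8\right)} + 3 \left(- \frac{1}{219}\right)\right) + 168 = \left(\frac{1}{88 \cdot 144} - \frac{1}{73}\right) + 168 = \left(\frac{1}{88} \cdot \frac{1}{144} - \frac{1}{73}\right) + 168 = \left(\frac{1}{12672} - \frac{1}{73}\right) + 168 = - \frac{12599}{925056} + 168 = \frac{155396809}{925056}$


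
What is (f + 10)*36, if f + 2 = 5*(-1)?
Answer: 108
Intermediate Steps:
f = -7 (f = -2 + 5*(-1) = -2 - 5 = -7)
(f + 10)*36 = (-7 + 10)*36 = 3*36 = 108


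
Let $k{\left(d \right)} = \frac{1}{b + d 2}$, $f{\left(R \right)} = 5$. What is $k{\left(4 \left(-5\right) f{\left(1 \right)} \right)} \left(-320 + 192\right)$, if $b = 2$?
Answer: $\frac{64}{99} \approx 0.64646$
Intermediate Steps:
$k{\left(d \right)} = \frac{1}{2 + 2 d}$ ($k{\left(d \right)} = \frac{1}{2 + d 2} = \frac{1}{2 + 2 d}$)
$k{\left(4 \left(-5\right) f{\left(1 \right)} \right)} \left(-320 + 192\right) = \frac{1}{2 \left(1 + 4 \left(-5\right) 5\right)} \left(-320 + 192\right) = \frac{1}{2 \left(1 - 100\right)} \left(-128\right) = \frac{1}{2 \left(-99\right)} \left(-128\right) = \frac{1}{2} \left(- \frac{1}{99}\right) \left(-128\right) = \left(- \frac{1}{198}\right) \left(-128\right) = \frac{64}{99}$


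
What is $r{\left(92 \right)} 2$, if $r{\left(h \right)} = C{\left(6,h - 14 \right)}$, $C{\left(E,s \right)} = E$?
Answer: $12$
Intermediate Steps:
$r{\left(h \right)} = 6$
$r{\left(92 \right)} 2 = 6 \cdot 2 = 12$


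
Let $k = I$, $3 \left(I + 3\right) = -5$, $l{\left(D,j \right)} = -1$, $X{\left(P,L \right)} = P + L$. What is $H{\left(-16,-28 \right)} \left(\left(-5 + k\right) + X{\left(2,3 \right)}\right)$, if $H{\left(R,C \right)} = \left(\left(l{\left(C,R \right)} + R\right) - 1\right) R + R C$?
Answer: $- \frac{10304}{3} \approx -3434.7$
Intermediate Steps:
$X{\left(P,L \right)} = L + P$
$I = - \frac{14}{3}$ ($I = -3 + \frac{1}{3} \left(-5\right) = -3 - \frac{5}{3} = - \frac{14}{3} \approx -4.6667$)
$k = - \frac{14}{3} \approx -4.6667$
$H{\left(R,C \right)} = C R + R \left(-2 + R\right)$ ($H{\left(R,C \right)} = \left(\left(-1 + R\right) - 1\right) R + R C = \left(-2 + R\right) R + C R = R \left(-2 + R\right) + C R = C R + R \left(-2 + R\right)$)
$H{\left(-16,-28 \right)} \left(\left(-5 + k\right) + X{\left(2,3 \right)}\right) = - 16 \left(-2 - 28 - 16\right) \left(\left(-5 - \frac{14}{3}\right) + \left(3 + 2\right)\right) = \left(-16\right) \left(-46\right) \left(- \frac{29}{3} + 5\right) = 736 \left(- \frac{14}{3}\right) = - \frac{10304}{3}$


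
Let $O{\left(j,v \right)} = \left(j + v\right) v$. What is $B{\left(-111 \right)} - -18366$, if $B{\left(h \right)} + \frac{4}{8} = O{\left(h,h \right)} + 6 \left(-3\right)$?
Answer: $\frac{85979}{2} \approx 42990.0$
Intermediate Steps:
$O{\left(j,v \right)} = v \left(j + v\right)$
$B{\left(h \right)} = - \frac{37}{2} + 2 h^{2}$ ($B{\left(h \right)} = - \frac{1}{2} + \left(h \left(h + h\right) + 6 \left(-3\right)\right) = - \frac{1}{2} + \left(h 2 h - 18\right) = - \frac{1}{2} + \left(2 h^{2} - 18\right) = - \frac{1}{2} + \left(-18 + 2 h^{2}\right) = - \frac{37}{2} + 2 h^{2}$)
$B{\left(-111 \right)} - -18366 = \left(- \frac{37}{2} + 2 \left(-111\right)^{2}\right) - -18366 = \left(- \frac{37}{2} + 2 \cdot 12321\right) + 18366 = \left(- \frac{37}{2} + 24642\right) + 18366 = \frac{49247}{2} + 18366 = \frac{85979}{2}$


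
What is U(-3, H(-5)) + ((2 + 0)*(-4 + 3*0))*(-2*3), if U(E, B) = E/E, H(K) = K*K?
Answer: 49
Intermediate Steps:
H(K) = K²
U(E, B) = 1
U(-3, H(-5)) + ((2 + 0)*(-4 + 3*0))*(-2*3) = 1 + ((2 + 0)*(-4 + 3*0))*(-2*3) = 1 + (2*(-4 + 0))*(-6) = 1 + (2*(-4))*(-6) = 1 - 8*(-6) = 1 + 48 = 49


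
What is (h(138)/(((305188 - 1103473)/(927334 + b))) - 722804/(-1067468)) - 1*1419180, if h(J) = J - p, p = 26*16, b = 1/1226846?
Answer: -12361184165193232719760/8712075670180279 ≈ -1.4189e+6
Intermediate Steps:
b = 1/1226846 ≈ 8.1510e-7
p = 416
h(J) = -416 + J (h(J) = J - 1*416 = J - 416 = -416 + J)
(h(138)/(((305188 - 1103473)/(927334 + b))) - 722804/(-1067468)) - 1*1419180 = ((-416 + 138)/(((305188 - 1103473)/(927334 + 1/1226846))) - 722804/(-1067468)) - 1*1419180 = (-278/((-798285/1137696008565/1226846)) - 722804*(-1/1067468)) - 1419180 = (-278/((-798285*1226846/1137696008565)) + 180701/266867) - 1419180 = (-278/(-65291517274/75846400571) + 180701/266867) - 1419180 = (-278*(-75846400571/65291517274) + 180701/266867) - 1419180 = (10542649679369/32645758637 + 180701/266867) - 1419180 = 2819384413215631460/8712075670180279 - 1419180 = -12361184165193232719760/8712075670180279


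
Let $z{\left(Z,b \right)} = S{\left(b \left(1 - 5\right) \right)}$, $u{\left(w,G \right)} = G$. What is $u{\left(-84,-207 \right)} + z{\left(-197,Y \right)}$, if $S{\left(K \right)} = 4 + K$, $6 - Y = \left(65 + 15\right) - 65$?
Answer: $-167$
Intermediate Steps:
$Y = -9$ ($Y = 6 - \left(\left(65 + 15\right) - 65\right) = 6 - \left(80 - 65\right) = 6 - 15 = -9$)
$z{\left(Z,b \right)} = 4 - 4 b$ ($z{\left(Z,b \right)} = 4 + b \left(1 - 5\right) = 4 + b \left(-4\right) = 4 - 4 b$)
$u{\left(-84,-207 \right)} + z{\left(-197,Y \right)} = -207 + \left(4 - -36\right) = -207 + \left(4 + 36\right) = -207 + 40 = -167$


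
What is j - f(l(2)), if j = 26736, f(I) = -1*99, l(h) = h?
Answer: 26835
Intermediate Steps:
f(I) = -99
j - f(l(2)) = 26736 - 1*(-99) = 26736 + 99 = 26835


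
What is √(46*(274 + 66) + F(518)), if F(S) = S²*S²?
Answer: 2*√17999446154 ≈ 2.6832e+5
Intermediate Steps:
F(S) = S⁴
√(46*(274 + 66) + F(518)) = √(46*(274 + 66) + 518⁴) = √(46*340 + 71997768976) = √(15640 + 71997768976) = √71997784616 = 2*√17999446154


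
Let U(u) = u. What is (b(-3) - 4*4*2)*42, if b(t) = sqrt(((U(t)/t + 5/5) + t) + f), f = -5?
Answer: -1344 + 42*I*sqrt(6) ≈ -1344.0 + 102.88*I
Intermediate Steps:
b(t) = sqrt(-3 + t) (b(t) = sqrt(((t/t + 5/5) + t) - 5) = sqrt(((1 + 5*(1/5)) + t) - 5) = sqrt(((1 + 1) + t) - 5) = sqrt((2 + t) - 5) = sqrt(-3 + t))
(b(-3) - 4*4*2)*42 = (sqrt(-3 - 3) - 4*4*2)*42 = (sqrt(-6) - 16*2)*42 = (I*sqrt(6) - 32)*42 = (-32 + I*sqrt(6))*42 = -1344 + 42*I*sqrt(6)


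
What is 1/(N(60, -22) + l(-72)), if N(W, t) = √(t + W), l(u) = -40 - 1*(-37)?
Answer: 3/29 + √38/29 ≈ 0.31601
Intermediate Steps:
l(u) = -3 (l(u) = -40 + 37 = -3)
N(W, t) = √(W + t)
1/(N(60, -22) + l(-72)) = 1/(√(60 - 22) - 3) = 1/(√38 - 3) = 1/(-3 + √38)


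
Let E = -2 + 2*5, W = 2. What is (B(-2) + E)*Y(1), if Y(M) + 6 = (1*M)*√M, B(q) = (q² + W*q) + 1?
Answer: -45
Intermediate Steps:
E = 8 (E = -2 + 10 = 8)
B(q) = 1 + q² + 2*q (B(q) = (q² + 2*q) + 1 = 1 + q² + 2*q)
Y(M) = -6 + M^(3/2) (Y(M) = -6 + (1*M)*√M = -6 + M*√M = -6 + M^(3/2))
(B(-2) + E)*Y(1) = ((1 + (-2)² + 2*(-2)) + 8)*(-6 + 1^(3/2)) = ((1 + 4 - 4) + 8)*(-6 + 1) = (1 + 8)*(-5) = 9*(-5) = -45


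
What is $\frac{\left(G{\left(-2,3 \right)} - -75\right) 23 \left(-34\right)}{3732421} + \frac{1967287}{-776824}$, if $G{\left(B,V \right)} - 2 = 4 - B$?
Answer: $- \frac{7393163850371}{2899434210904} \approx -2.5499$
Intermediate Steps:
$G{\left(B,V \right)} = 6 - B$ ($G{\left(B,V \right)} = 2 - \left(-4 + B\right) = 6 - B$)
$\frac{\left(G{\left(-2,3 \right)} - -75\right) 23 \left(-34\right)}{3732421} + \frac{1967287}{-776824} = \frac{\left(\left(6 - -2\right) - -75\right) 23 \left(-34\right)}{3732421} + \frac{1967287}{-776824} = \left(\left(6 + 2\right) + 75\right) 23 \left(-34\right) \frac{1}{3732421} + 1967287 \left(- \frac{1}{776824}\right) = \left(8 + 75\right) 23 \left(-34\right) \frac{1}{3732421} - \frac{1967287}{776824} = 83 \cdot 23 \left(-34\right) \frac{1}{3732421} - \frac{1967287}{776824} = 1909 \left(-34\right) \frac{1}{3732421} - \frac{1967287}{776824} = \left(-64906\right) \frac{1}{3732421} - \frac{1967287}{776824} = - \frac{64906}{3732421} - \frac{1967287}{776824} = - \frac{7393163850371}{2899434210904}$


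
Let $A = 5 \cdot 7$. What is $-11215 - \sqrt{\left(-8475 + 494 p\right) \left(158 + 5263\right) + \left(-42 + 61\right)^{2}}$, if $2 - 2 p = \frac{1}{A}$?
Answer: $-11215 - \frac{i \sqrt{53046048545}}{35} \approx -11215.0 - 6580.5 i$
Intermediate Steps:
$A = 35$
$p = \frac{69}{70}$ ($p = 1 - \frac{1}{2 \cdot 35} = 1 - \frac{1}{70} = \frac{69}{70} \approx 0.98571$)
$-11215 - \sqrt{\left(-8475 + 494 p\right) \left(158 + 5263\right) + \left(-42 + 61\right)^{2}} = -11215 - \sqrt{\left(-8475 + 494 \cdot \frac{69}{70}\right) \left(158 + 5263\right) + \left(-42 + 61\right)^{2}} = -11215 - \sqrt{\left(-8475 + \frac{17043}{35}\right) 5421 + 19^{2}} = -11215 - \sqrt{\left(- \frac{279582}{35}\right) 5421 + 361} = -11215 - \sqrt{- \frac{1515614022}{35} + 361} = -11215 - \sqrt{- \frac{1515601387}{35}} = -11215 - \frac{i \sqrt{53046048545}}{35}$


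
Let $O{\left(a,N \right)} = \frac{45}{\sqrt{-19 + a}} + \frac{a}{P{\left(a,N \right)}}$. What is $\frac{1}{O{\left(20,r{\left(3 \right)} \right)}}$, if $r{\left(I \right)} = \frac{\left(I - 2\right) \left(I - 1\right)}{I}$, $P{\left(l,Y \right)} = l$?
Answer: $\frac{1}{46} \approx 0.021739$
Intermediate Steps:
$r{\left(I \right)} = \frac{\left(-1 + I\right) \left(-2 + I\right)}{I}$ ($r{\left(I \right)} = \frac{\left(-2 + I\right) \left(-1 + I\right)}{I} = \frac{\left(-1 + I\right) \left(-2 + I\right)}{I}$)
$O{\left(a,N \right)} = 1 + \frac{45}{\sqrt{-19 + a}}$ ($O{\left(a,N \right)} = \frac{45}{\sqrt{-19 + a}} + \frac{a}{a} = \frac{45}{\sqrt{-19 + a}} + 1 = 1 + \frac{45}{\sqrt{-19 + a}}$)
$\frac{1}{O{\left(20,r{\left(3 \right)} \right)}} = \frac{1}{1 + \frac{45}{\sqrt{-19 + 20}}} = \frac{1}{1 + 45 \frac{1}{\sqrt{1}}} = \frac{1}{1 + 45 \cdot 1} = \frac{1}{1 + 45} = \frac{1}{46}$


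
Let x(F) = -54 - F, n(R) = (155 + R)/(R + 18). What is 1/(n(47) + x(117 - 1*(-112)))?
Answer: -65/18193 ≈ -0.0035728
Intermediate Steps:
n(R) = (155 + R)/(18 + R)
1/(n(47) + x(117 - 1*(-112))) = 1/((155 + 47)/(18 + 47) + (-54 - (117 - 1*(-112)))) = 1/(202/65 + (-54 - (117 + 112))) = 1/((1/65)*202 + (-54 - 1*229)) = 1/(202/65 + (-54 - 229)) = 1/(202/65 - 283) = 1/(-18193/65) = -65/18193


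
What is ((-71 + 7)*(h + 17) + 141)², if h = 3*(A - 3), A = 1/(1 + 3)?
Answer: 175561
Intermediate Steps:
A = ¼ (A = 1/4 = ¼ ≈ 0.25000)
h = -33/4 (h = 3*(¼ - 3) = 3*(-11/4) = -33/4 ≈ -8.2500)
((-71 + 7)*(h + 17) + 141)² = ((-71 + 7)*(-33/4 + 17) + 141)² = (-64*35/4 + 141)² = (-560 + 141)² = (-419)² = 175561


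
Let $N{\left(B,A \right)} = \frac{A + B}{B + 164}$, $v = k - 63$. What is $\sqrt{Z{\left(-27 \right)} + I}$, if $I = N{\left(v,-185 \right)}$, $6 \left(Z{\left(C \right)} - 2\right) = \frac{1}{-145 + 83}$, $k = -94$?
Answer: $\frac{i \sqrt{79436973}}{1302} \approx 6.8454 i$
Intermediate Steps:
$v = -157$ ($v = -94 - 63 = -157$)
$N{\left(B,A \right)} = \frac{A + B}{164 + B}$
$Z{\left(C \right)} = \frac{743}{372}$ ($Z{\left(C \right)} = 2 + \frac{1}{6 \left(-145 + 83\right)} = 2 + \frac{1}{6 \left(-62\right)} = 2 + \frac{1}{6} \left(- \frac{1}{62}\right) = 2 - \frac{1}{372} = \frac{743}{372}$)
$I = - \frac{342}{7}$ ($I = \frac{-185 - 157}{164 - 157} = \frac{1}{7} \left(-342\right) = - \frac{342}{7} \approx -48.857$)
$\sqrt{Z{\left(-27 \right)} + I} = \sqrt{\frac{743}{372} - \frac{342}{7}} = \sqrt{- \frac{122023}{2604}} = \frac{i \sqrt{79436973}}{1302}$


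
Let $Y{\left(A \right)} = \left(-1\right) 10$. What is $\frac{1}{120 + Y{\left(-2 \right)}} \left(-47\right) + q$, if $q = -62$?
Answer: $- \frac{6867}{110} \approx -62.427$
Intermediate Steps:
$Y{\left(A \right)} = -10$
$\frac{1}{120 + Y{\left(-2 \right)}} \left(-47\right) + q = \frac{1}{120 - 10} \left(-47\right) - 62 = \frac{1}{110} \left(-47\right) - 62 = - \frac{47}{110} - 62 = - \frac{6867}{110}$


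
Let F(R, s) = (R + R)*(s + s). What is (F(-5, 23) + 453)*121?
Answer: -847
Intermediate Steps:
F(R, s) = 4*R*s (F(R, s) = (2*R)*(2*s) = 4*R*s)
(F(-5, 23) + 453)*121 = (4*(-5)*23 + 453)*121 = (-460 + 453)*121 = -7*121 = -847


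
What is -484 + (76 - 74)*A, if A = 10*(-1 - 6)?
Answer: -624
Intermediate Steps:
A = -70 (A = 10*(-7) = -70)
-484 + (76 - 74)*A = -484 + (76 - 74)*(-70) = -484 + 2*(-70) = -484 - 140 = -624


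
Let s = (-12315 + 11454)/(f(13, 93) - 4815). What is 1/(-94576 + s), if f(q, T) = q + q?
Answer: -4789/452923603 ≈ -1.0574e-5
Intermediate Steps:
f(q, T) = 2*q
s = 861/4789 (s = (-12315 + 11454)/(2*13 - 4815) = -861/(26 - 4815) = -861/(-4789) = -861*(-1/4789) = 861/4789 ≈ 0.17979)
1/(-94576 + s) = 1/(-94576 + 861/4789) = 1/(-452923603/4789) = -4789/452923603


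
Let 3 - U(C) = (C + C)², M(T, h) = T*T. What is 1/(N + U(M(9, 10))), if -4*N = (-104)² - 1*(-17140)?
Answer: -1/33230 ≈ -3.0093e-5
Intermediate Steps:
M(T, h) = T²
U(C) = 3 - 4*C² (U(C) = 3 - (C + C)² = 3 - (2*C)² = 3 - 4*C²)
N = -6989 (N = -((-104)² - 1*(-17140))/4 = -(10816 + 17140)/4 = -¼*27956 = -6989)
1/(N + U(M(9, 10))) = 1/(-6989 + (3 - 4*(9²)²)) = 1/(-6989 + (3 - 4*81²)) = 1/(-6989 + (3 - 4*6561)) = 1/(-6989 + (3 - 26244)) = 1/(-6989 - 26241) = 1/(-33230) = -1/33230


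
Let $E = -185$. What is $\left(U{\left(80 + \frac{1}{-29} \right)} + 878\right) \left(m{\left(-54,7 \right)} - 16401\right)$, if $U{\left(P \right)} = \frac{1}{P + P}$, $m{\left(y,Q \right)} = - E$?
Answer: $- \frac{33017340844}{2319} \approx -1.4238 \cdot 10^{7}$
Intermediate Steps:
$m{\left(y,Q \right)} = 185$ ($m{\left(y,Q \right)} = \left(-1\right) \left(-185\right) = 185$)
$U{\left(P \right)} = \frac{1}{2 P}$
$\left(U{\left(80 + \frac{1}{-29} \right)} + 878\right) \left(m{\left(-54,7 \right)} - 16401\right) = \left(\frac{1}{2 \left(80 + \frac{1}{-29}\right)} + 878\right) \left(185 - 16401\right) = \left(\frac{1}{2 \left(80 - \frac{1}{29}\right)} + 878\right) \left(-16216\right) = \left(\frac{1}{2 \cdot \frac{2319}{29}} + 878\right) \left(-16216\right) = \left(\frac{1}{2} \cdot \frac{29}{2319} + 878\right) \left(-16216\right) = \left(\frac{29}{4638} + 878\right) \left(-16216\right) = \frac{4072193}{4638} \left(-16216\right) = - \frac{33017340844}{2319}$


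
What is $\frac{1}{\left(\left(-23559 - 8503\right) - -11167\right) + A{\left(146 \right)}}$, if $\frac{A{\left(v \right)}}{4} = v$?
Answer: $- \frac{1}{20311} \approx -4.9234 \cdot 10^{-5}$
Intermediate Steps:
$A{\left(v \right)} = 4 v$
$\frac{1}{\left(\left(-23559 - 8503\right) - -11167\right) + A{\left(146 \right)}} = \frac{1}{\left(\left(-23559 - 8503\right) - -11167\right) + 4 \cdot 146} = \frac{1}{\left(-32062 + 11167\right) + 584} = \frac{1}{-20895 + 584} = \frac{1}{-20311} = - \frac{1}{20311}$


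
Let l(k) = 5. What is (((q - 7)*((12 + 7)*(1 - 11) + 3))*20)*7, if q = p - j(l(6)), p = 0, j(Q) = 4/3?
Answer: 654500/3 ≈ 2.1817e+5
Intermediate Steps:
j(Q) = 4/3 (j(Q) = 4*(⅓) = 4/3)
q = -4/3 (q = 0 - 1*4/3 = 0 - 4/3 = -4/3 ≈ -1.3333)
(((q - 7)*((12 + 7)*(1 - 11) + 3))*20)*7 = (((-4/3 - 7)*((12 + 7)*(1 - 11) + 3))*20)*7 = (-25*(19*(-10) + 3)/3*20)*7 = (-25*(-190 + 3)/3*20)*7 = (-25/3*(-187)*20)*7 = ((4675/3)*20)*7 = (93500/3)*7 = 654500/3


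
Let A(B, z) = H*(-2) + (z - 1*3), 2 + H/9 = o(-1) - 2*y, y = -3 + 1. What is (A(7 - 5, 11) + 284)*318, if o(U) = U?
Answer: 87132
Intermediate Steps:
y = -2
H = 9 (H = -18 + 9*(-1 - 2*(-2)) = -18 + 9*(-1 + 4) = -18 + 9*3 = -18 + 27 = 9)
A(B, z) = -21 + z (A(B, z) = 9*(-2) + (z - 1*3) = -18 + (z - 3) = -18 + (-3 + z) = -21 + z)
(A(7 - 5, 11) + 284)*318 = ((-21 + 11) + 284)*318 = (-10 + 284)*318 = 274*318 = 87132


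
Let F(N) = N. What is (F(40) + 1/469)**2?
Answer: 351975121/219961 ≈ 1600.2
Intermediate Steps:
(F(40) + 1/469)**2 = (40 + 1/469)**2 = (18761/469)**2 = 351975121/219961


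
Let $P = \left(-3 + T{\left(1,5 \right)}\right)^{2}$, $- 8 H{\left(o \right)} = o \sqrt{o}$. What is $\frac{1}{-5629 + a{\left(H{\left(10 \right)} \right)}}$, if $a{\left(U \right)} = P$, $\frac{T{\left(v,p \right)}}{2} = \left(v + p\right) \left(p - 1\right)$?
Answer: $- \frac{1}{3604} \approx -0.00027747$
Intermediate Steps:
$T{\left(v,p \right)} = 2 \left(-1 + p\right) \left(p + v\right)$ ($T{\left(v,p \right)} = 2 \left(v + p\right) \left(p - 1\right) = 2 \left(p + v\right) \left(-1 + p\right) = 2 \left(-1 + p\right) \left(p + v\right)$)
$H{\left(o \right)} = - \frac{o^{\frac{3}{2}}}{8}$ ($H{\left(o \right)} = - \frac{o \sqrt{o}}{8} = - \frac{o^{\frac{3}{2}}}{8}$)
$P = 2025$ ($P = \left(-3 + \left(\left(-2\right) 5 - 2 + 2 \cdot 5^{2} + 2 \cdot 5 \cdot 1\right)\right)^{2} = \left(-3 + \left(-10 - 2 + 2 \cdot 25 + 10\right)\right)^{2} = \left(-3 + \left(-10 - 2 + 50 + 10\right)\right)^{2} = \left(-3 + 48\right)^{2} = 45^{2} = 2025$)
$a{\left(U \right)} = 2025$
$\frac{1}{-5629 + a{\left(H{\left(10 \right)} \right)}} = \frac{1}{-5629 + 2025} = \frac{1}{-3604} = - \frac{1}{3604}$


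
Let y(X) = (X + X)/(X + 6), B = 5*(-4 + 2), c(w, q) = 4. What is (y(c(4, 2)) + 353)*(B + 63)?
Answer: 93757/5 ≈ 18751.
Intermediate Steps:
B = -10 (B = 5*(-2) = -10)
y(X) = 2*X/(6 + X) (y(X) = (2*X)/(6 + X) = 2*X/(6 + X))
(y(c(4, 2)) + 353)*(B + 63) = (2*4/(6 + 4) + 353)*(-10 + 63) = (2*4/10 + 353)*53 = (2*4*(⅒) + 353)*53 = (⅘ + 353)*53 = (1769/5)*53 = 93757/5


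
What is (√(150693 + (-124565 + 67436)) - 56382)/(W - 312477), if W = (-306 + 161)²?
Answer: 28191/145726 - 3*√2599/145726 ≈ 0.19240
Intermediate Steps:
W = 21025 (W = (-145)² = 21025)
(√(150693 + (-124565 + 67436)) - 56382)/(W - 312477) = (√(150693 + (-124565 + 67436)) - 56382)/(21025 - 312477) = (√(150693 - 57129) - 56382)/(-291452) = (√93564 - 56382)*(-1/291452) = (6*√2599 - 56382)*(-1/291452) = (-56382 + 6*√2599)*(-1/291452) = 28191/145726 - 3*√2599/145726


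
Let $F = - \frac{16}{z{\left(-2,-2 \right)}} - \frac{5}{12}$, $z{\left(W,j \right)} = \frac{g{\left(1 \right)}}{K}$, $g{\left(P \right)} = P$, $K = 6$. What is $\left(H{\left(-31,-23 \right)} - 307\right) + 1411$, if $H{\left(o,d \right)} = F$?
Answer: $\frac{12091}{12} \approx 1007.6$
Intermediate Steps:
$z{\left(W,j \right)} = \frac{1}{6}$ ($z{\left(W,j \right)} = 1 \cdot \frac{1}{6} = \frac{1}{6}$)
$F = - \frac{1157}{12}$ ($F = - 16 \frac{1}{\frac{1}{6}} - \frac{5}{12} = \left(-16\right) 6 - \frac{5}{12} = -96 - \frac{5}{12} = - \frac{1157}{12} \approx -96.417$)
$H{\left(o,d \right)} = - \frac{1157}{12}$
$\left(H{\left(-31,-23 \right)} - 307\right) + 1411 = \left(- \frac{1157}{12} - 307\right) + 1411 = - \frac{4841}{12} + 1411 = \frac{12091}{12}$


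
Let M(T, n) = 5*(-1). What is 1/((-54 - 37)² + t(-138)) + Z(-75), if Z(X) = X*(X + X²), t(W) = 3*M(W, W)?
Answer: -3440722499/8266 ≈ -4.1625e+5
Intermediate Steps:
M(T, n) = -5
t(W) = -15 (t(W) = 3*(-5) = -15)
1/((-54 - 37)² + t(-138)) + Z(-75) = 1/((-54 - 37)² - 15) + (-75)²*(1 - 75) = 1/((-91)² - 15) + 5625*(-74) = 1/(8281 - 15) - 416250 = 1/8266 - 416250 = -3440722499/8266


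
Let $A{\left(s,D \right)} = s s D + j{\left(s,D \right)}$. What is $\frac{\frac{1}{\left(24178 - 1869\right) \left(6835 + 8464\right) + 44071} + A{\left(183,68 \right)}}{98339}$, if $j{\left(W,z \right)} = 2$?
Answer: $\frac{777339427737349}{33567964743618} \approx 23.157$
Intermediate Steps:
$A{\left(s,D \right)} = 2 + D s^{2}$ ($A{\left(s,D \right)} = s s D + 2 = s^{2} D + 2 = D s^{2} + 2 = 2 + D s^{2}$)
$\frac{\frac{1}{\left(24178 - 1869\right) \left(6835 + 8464\right) + 44071} + A{\left(183,68 \right)}}{98339} = \frac{\frac{1}{\left(24178 - 1869\right) \left(6835 + 8464\right) + 44071} + \left(2 + 68 \cdot 183^{2}\right)}{98339} = \left(\frac{1}{22309 \cdot 15299 + 44071} + \left(2 + 68 \cdot 33489\right)\right) \frac{1}{98339} = \left(\frac{1}{341305391 + 44071} + \left(2 + 2277252\right)\right) \frac{1}{98339} = \left(\frac{1}{341349462} + 2277254\right) \frac{1}{98339} = \frac{777339427737349}{341349462} \cdot \frac{1}{98339} = \frac{777339427737349}{33567964743618}$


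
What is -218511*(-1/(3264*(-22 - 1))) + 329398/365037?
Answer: -18345344417/9134685888 ≈ -2.0083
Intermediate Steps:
-218511*(-1/(3264*(-22 - 1))) + 329398/365037 = -218511/((-3264*(-23))) + 329398*(1/365037) = -218511/75072 + 329398/365037 = -218511*1/75072 + 329398/365037 = -72837/25024 + 329398/365037 = -18345344417/9134685888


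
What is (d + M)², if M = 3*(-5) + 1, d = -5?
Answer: 361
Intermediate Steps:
M = -14 (M = -15 + 1 = -14)
(d + M)² = (-5 - 14)² = (-19)² = 361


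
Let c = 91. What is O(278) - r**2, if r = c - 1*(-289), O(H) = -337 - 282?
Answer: -145019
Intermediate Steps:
O(H) = -619
r = 380 (r = 91 - 1*(-289) = 91 + 289 = 380)
O(278) - r**2 = -619 - 1*380**2 = -619 - 1*144400 = -619 - 144400 = -145019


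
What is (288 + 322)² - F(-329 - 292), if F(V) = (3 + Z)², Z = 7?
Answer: 372000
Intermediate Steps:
F(V) = 100 (F(V) = (3 + 7)² = 10² = 100)
(288 + 322)² - F(-329 - 292) = (288 + 322)² - 1*100 = 610² - 100 = 372100 - 100 = 372000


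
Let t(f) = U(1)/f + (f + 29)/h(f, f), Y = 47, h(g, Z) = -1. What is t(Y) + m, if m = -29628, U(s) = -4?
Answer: -1396092/47 ≈ -29704.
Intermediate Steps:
t(f) = -29 - f - 4/f (t(f) = -4/f + (f + 29)/(-1) = -4/f + (29 + f)*(-1) = -4/f + (-29 - f) = -29 - f - 4/f)
t(Y) + m = (-29 - 1*47 - 4/47) - 29628 = (-29 - 47 - 4*1/47) - 29628 = (-29 - 47 - 4/47) - 29628 = -3576/47 - 29628 = -1396092/47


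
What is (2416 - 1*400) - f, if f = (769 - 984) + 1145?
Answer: 1086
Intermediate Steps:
f = 930 (f = -215 + 1145 = 930)
(2416 - 1*400) - f = (2416 - 1*400) - 1*930 = (2416 - 400) - 930 = 2016 - 930 = 1086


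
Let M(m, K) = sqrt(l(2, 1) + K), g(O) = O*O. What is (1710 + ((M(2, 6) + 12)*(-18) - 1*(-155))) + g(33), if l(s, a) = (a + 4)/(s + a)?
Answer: 2738 - 6*sqrt(69) ≈ 2688.2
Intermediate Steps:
l(s, a) = (4 + a)/(a + s)
g(O) = O**2
M(m, K) = sqrt(5/3 + K) (M(m, K) = sqrt((4 + 1)/(1 + 2) + K) = sqrt(5/3 + K))
(1710 + ((M(2, 6) + 12)*(-18) - 1*(-155))) + g(33) = (1710 + ((sqrt(15 + 9*6)/3 + 12)*(-18) - 1*(-155))) + 33**2 = (1710 + ((sqrt(15 + 54)/3 + 12)*(-18) + 155)) + 1089 = (1710 + ((sqrt(69)/3 + 12)*(-18) + 155)) + 1089 = (1710 + ((12 + sqrt(69)/3)*(-18) + 155)) + 1089 = (1710 + ((-216 - 6*sqrt(69)) + 155)) + 1089 = (1710 + (-61 - 6*sqrt(69))) + 1089 = (1649 - 6*sqrt(69)) + 1089 = 2738 - 6*sqrt(69)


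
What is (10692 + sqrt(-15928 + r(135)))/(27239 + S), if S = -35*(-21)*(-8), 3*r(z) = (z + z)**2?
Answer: 10692/21359 + 2*sqrt(2093)/21359 ≈ 0.50487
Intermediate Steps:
r(z) = 4*z**2/3 (r(z) = (z + z)**2/3 = (2*z)**2/3 = (4*z**2)/3 = 4*z**2/3)
S = -5880 (S = 735*(-8) = -5880)
(10692 + sqrt(-15928 + r(135)))/(27239 + S) = (10692 + sqrt(-15928 + (4/3)*135**2))/(27239 - 5880) = (10692 + sqrt(-15928 + (4/3)*18225))/21359 = (10692 + sqrt(-15928 + 24300))*(1/21359) = (10692 + sqrt(8372))*(1/21359) = (10692 + 2*sqrt(2093))*(1/21359) = 10692/21359 + 2*sqrt(2093)/21359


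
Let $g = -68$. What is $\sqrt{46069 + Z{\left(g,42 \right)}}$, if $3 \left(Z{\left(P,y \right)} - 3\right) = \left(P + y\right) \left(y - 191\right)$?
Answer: $\frac{\sqrt{426270}}{3} \approx 217.63$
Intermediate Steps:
$Z{\left(P,y \right)} = 3 + \frac{\left(-191 + y\right) \left(P + y\right)}{3}$ ($Z{\left(P,y \right)} = 3 + \frac{\left(P + y\right) \left(y - 191\right)}{3} = 3 + \frac{\left(P + y\right) \left(-191 + y\right)}{3} = 3 + \frac{\left(-191 + y\right) \left(P + y\right)}{3}$)
$\sqrt{46069 + Z{\left(g,42 \right)}} = \sqrt{46069 + \left(3 - - \frac{12988}{3} - 2674 + \frac{42^{2}}{3} + \frac{1}{3} \left(-68\right) 42\right)} = \sqrt{46069 + \left(3 + \frac{12988}{3} - 2674 + \frac{1}{3} \cdot 1764 - 952\right)} = \sqrt{46069 + \left(3 + \frac{12988}{3} - 2674 + 588 - 952\right)} = \sqrt{46069 + \frac{3883}{3}} = \sqrt{\frac{142090}{3}} = \frac{\sqrt{426270}}{3}$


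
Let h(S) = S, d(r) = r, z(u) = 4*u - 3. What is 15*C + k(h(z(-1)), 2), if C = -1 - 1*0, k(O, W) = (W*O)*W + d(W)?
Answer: -41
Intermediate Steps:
z(u) = -3 + 4*u
k(O, W) = W + O*W² (k(O, W) = (W*O)*W + W = (O*W)*W + W = O*W² + W = W + O*W²)
C = -1 (C = -1 + 0 = -1)
15*C + k(h(z(-1)), 2) = 15*(-1) + 2*(1 + (-3 + 4*(-1))*2) = -15 + 2*(1 + (-3 - 4)*2) = -15 + 2*(1 - 7*2) = -15 + 2*(1 - 14) = -15 + 2*(-13) = -15 - 26 = -41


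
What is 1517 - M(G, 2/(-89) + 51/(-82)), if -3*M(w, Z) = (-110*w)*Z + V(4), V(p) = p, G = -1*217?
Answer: -39509110/10947 ≈ -3609.1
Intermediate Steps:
G = -217
M(w, Z) = -4/3 + 110*Z*w/3 (M(w, Z) = -((-110*w)*Z + 4)/3 = -(-110*Z*w + 4)/3 = -(4 - 110*Z*w)/3 = -4/3 + 110*Z*w/3)
1517 - M(G, 2/(-89) + 51/(-82)) = 1517 - (-4/3 + (110/3)*(2/(-89) + 51/(-82))*(-217)) = 1517 - (-4/3 + (110/3)*(2*(-1/89) + 51*(-1/82))*(-217)) = 1517 - (-4/3 + (110/3)*(-2/89 - 51/82)*(-217)) = 1517 - (-4/3 + (110/3)*(-4703/7298)*(-217)) = 1517 - (-4/3 + 56130305/10947) = 1517 - 1*56115709/10947 = 1517 - 56115709/10947 = -39509110/10947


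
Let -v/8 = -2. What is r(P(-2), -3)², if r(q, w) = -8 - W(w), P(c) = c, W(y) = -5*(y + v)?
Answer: 3249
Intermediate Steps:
v = 16 (v = -8*(-2) = 16)
W(y) = -80 - 5*y (W(y) = -5*(y + 16) = -5*(16 + y) = -80 - 5*y)
r(q, w) = 72 + 5*w (r(q, w) = -8 - (-80 - 5*w) = -8 + (80 + 5*w) = 72 + 5*w)
r(P(-2), -3)² = (72 + 5*(-3))² = (72 - 15)² = 57² = 3249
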